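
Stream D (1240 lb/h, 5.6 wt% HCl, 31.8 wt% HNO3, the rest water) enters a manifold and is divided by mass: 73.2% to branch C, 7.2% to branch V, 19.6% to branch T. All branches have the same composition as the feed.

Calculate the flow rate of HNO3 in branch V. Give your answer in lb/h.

Branch V total = 0.072×1240 = 89.28 lb/h.
HNO3 in V = 0.318×89.28 = 28.391 lb/h.

28.39 lb/h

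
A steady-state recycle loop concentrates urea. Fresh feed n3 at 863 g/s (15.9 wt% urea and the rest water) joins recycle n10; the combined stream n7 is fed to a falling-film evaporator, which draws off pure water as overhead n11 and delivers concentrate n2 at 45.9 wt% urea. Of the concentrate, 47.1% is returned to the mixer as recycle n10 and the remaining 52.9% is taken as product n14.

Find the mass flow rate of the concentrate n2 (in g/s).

Overall urea balance (none leaves overhead): urea in fresh feed = urea in product, i.e. 863×0.159 = (1−0.471)·n2·0.459.
n2 = 137.22/(0.459×0.529) = 565.12 g/s.

565.1 g/s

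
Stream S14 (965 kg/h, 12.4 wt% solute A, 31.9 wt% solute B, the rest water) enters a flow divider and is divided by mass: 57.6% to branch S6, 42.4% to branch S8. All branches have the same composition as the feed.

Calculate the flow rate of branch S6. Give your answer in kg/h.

Branch S6 flow = 0.576×965 = 555.84 kg/h.

555.8 kg/h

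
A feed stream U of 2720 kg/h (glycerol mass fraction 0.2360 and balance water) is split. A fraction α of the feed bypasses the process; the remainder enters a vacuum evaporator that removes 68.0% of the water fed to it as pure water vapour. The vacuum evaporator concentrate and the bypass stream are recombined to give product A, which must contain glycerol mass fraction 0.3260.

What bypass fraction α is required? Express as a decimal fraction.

0.469

All 2720×0.236 = 641.92 kg/h of glycerol reaches A, so A = 641.92/0.326 = 1969.1 kg/h and vapour = 750.92 kg/h.
The evaporator receives (1−α)·2720 of feed at 0.764 water and removes 0.680 of that water:
0.680×0.764×(1−α)×2720 = 750.92
(1−α) = 750.92/1413.1 = 0.5314;  α = 0.4686.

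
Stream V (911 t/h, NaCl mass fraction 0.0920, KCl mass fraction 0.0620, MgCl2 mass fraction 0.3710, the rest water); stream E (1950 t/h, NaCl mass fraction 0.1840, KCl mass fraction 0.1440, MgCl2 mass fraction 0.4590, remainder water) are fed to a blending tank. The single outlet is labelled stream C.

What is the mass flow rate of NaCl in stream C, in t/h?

442.6 t/h

NaCl out = NaCl in = 911×0.092 + 1950×0.184 = 442.61 t/h.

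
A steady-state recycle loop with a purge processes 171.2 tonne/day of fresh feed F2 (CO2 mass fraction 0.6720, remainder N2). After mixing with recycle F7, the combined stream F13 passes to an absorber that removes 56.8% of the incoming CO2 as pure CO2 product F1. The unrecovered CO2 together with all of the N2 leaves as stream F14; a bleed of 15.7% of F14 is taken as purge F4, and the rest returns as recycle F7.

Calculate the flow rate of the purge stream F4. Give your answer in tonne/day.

N2 enters only via F2 and leaves only via the purge: 171.2×0.328 = 0.157×(N2 in F14), and the absorber passes all N2, so N2 in F13 = N2 in F14 = 357.67 tonne/day.
CO2 in F13: m_A = 171.2×0.672 + (1−0.157)·(1−0.568)·m_A, so m_A = 115.05/0.6358 = 180.94 tonne/day.
F14 = (1−0.568)×180.94 + 357.67 = 435.83 tonne/day.
Purge F4 = 0.157×435.83 = 68.426 tonne/day.

68.43 tonne/day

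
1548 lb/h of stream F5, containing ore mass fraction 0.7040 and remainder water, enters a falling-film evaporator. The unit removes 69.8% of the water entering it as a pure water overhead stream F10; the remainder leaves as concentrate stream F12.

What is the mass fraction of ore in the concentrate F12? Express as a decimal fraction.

ore is not removed: 1548×0.704 = 1089.8 lb/h of ore enters F12.
water entering = 1548×0.296 = 458.21 lb/h; overhead removed = 0.698×458.21 = 319.83 lb/h.
Concentrate = 1548 − 319.83 = 1228.2 lb/h.
Mass fraction = 1089.8/1228.2 = 0.8873.

0.8873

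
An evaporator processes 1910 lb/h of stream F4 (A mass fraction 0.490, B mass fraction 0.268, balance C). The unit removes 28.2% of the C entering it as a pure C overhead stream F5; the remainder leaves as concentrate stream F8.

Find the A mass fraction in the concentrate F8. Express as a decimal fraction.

A is not removed: 1910×0.490 = 935.9 lb/h of A enters F8.
C entering = 1910×0.242 = 462.22 lb/h; overhead removed = 0.282×462.22 = 130.35 lb/h.
Concentrate = 1910 − 130.35 = 1779.7 lb/h.
Mass fraction = 935.9/1779.7 = 0.526.

0.526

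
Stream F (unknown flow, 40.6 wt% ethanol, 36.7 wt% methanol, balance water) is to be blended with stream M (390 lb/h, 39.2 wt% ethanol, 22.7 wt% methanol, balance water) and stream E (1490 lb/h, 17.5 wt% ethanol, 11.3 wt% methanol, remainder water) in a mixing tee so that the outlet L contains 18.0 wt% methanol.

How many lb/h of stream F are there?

Let F be the unknown flow. Total out = 1880 + F.
methanol balance: 256.9 + 0.367·F = 0.180·(1880 + F)
(0.367 − 0.180)·F = 0.180×1880 − 256.9 = 81.5
F = 81.5 / 0.187 = 435.83 lb/h

435.8 lb/h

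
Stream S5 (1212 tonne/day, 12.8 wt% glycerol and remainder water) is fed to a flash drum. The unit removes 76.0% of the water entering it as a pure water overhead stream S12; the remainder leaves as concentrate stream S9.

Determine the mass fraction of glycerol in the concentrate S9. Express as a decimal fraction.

glycerol is not removed: 1212×0.128 = 155.14 tonne/day of glycerol enters S9.
water entering = 1212×0.872 = 1056.9 tonne/day; overhead removed = 0.760×1056.9 = 803.22 tonne/day.
Concentrate = 1212 − 803.22 = 408.78 tonne/day.
Mass fraction = 155.14/408.78 = 0.380.

0.380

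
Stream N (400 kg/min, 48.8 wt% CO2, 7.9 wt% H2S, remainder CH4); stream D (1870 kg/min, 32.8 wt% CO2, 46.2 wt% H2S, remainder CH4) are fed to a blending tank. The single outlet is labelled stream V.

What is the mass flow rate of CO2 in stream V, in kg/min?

CO2 out = CO2 in = 400×0.488 + 1870×0.328 = 808.56 kg/min.

808.6 kg/min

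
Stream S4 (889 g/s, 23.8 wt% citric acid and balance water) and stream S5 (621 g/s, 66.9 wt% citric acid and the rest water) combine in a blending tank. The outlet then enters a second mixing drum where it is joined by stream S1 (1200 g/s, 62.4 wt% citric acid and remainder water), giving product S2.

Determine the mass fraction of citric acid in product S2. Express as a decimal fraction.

Overall, product flow = 2710 g/s.
citric acid in = 889×0.238 + 621×0.669 + 1200×0.624 = 1375.8 g/s.
citric acid fraction in S2 = 0.508.

0.508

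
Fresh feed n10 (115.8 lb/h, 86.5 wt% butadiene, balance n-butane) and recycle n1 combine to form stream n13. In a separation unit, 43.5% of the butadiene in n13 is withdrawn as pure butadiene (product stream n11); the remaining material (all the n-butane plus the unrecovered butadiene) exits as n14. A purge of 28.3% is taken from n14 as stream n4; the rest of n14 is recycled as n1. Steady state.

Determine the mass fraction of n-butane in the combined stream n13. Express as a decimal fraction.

0.247

n-butane enters only via n10 and leaves only via the purge: 115.8×0.135 = 0.283×(n-butane in n14), and the separation unit passes all n-butane, so n-butane in n13 = n-butane in n14 = 55.24 lb/h.
butadiene in n13: m_A = 115.8×0.865 + (1−0.283)·(1−0.435)·m_A, so m_A = 100.17/0.5949 = 168.38 lb/h.
n13 = 168.38 + 55.24 = 223.62 lb/h.
n-butane fraction in n13 = 55.24/223.62 = 0.247.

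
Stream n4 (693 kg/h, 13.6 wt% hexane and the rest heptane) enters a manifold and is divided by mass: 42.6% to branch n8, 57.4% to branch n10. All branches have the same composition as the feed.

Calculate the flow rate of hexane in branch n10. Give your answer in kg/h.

54.1 kg/h

Branch n10 total = 0.574×693 = 397.78 kg/h.
hexane in n10 = 0.136×397.78 = 54.098 kg/h.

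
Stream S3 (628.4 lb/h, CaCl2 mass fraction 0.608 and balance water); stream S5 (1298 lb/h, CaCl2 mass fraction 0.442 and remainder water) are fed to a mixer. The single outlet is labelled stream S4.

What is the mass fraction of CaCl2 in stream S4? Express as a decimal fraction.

Total flow out = 628.4 + 1298 = 1926.4 lb/h.
CaCl2 in = 628.4×0.608 + 1298×0.442 = 955.78 lb/h.
CaCl2 mass fraction in S4 = 955.78/1926.4 = 0.496.

0.496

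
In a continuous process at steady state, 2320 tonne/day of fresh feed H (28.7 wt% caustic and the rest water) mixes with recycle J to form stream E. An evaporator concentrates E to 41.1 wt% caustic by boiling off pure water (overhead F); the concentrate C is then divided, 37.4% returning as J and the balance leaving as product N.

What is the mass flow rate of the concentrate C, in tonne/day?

Overall caustic balance (none leaves overhead): caustic in fresh feed = caustic in product, i.e. 2320×0.287 = (1−0.374)·C·0.411.
C = 665.84/(0.411×0.626) = 2587.9 tonne/day.

2588 tonne/day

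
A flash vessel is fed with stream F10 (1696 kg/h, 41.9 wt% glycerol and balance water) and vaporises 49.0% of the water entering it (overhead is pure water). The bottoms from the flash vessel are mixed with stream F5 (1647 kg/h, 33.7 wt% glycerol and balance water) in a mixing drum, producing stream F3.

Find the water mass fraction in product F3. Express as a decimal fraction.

0.557

Vapour removed = 0.490×0.581×1696 = 482.83 kg/h; concentrate = 1213.2 kg/h.
water reaching the mixer = 502.54 (from concentrate) + 1647×0.663 = 1594.5 kg/h.
Product flow = 1213.2 + 1647 = 2860.2 kg/h; water fraction = 0.557.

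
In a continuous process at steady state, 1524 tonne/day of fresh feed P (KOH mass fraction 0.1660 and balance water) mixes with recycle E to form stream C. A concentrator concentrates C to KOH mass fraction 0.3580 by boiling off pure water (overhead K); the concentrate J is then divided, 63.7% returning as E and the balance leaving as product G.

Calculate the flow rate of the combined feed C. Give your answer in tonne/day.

Overall KOH balance (none leaves overhead): KOH in fresh feed = KOH in product, i.e. 1524×0.166 = (1−0.637)·J·0.358.
J = 252.98/(0.358×0.363) = 1946.7 tonne/day.
Recycle E = 0.637×1946.7 = 1240.1 tonne/day.
Combined feed C = 1524 + 1240.1 = 2764.1 tonne/day.

2764 tonne/day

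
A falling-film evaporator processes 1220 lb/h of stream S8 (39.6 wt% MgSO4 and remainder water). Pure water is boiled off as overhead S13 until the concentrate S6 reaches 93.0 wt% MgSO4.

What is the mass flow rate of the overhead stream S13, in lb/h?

MgSO4 is conserved: 1220×0.396 = 483.12 lb/h all reports to the concentrate.
Concentrate = 483.12/(target fraction) = 519.48 lb/h.
Overhead = 1220 − 519.48 = 700.52 lb/h.

700.5 lb/h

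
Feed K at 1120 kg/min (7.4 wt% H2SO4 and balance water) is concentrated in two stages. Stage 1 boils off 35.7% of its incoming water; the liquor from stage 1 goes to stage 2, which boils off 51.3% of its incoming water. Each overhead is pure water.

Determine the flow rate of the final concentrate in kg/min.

407.6 kg/min

water in feed = 1120×0.926 = 1037.1 kg/min.
After stage 1: water left = (1−0.357)×1037.1 = 666.87; stream total = 749.75 kg/min.
After stage 2: water left = (1−0.513)×666.87 = 324.76; final concentrate = 407.64 kg/min.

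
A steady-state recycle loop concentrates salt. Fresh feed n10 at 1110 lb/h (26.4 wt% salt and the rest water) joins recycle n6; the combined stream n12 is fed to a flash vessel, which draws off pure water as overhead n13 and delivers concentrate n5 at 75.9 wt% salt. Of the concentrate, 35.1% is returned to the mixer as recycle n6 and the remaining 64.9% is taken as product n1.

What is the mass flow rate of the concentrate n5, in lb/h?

594.9 lb/h

Overall salt balance (none leaves overhead): salt in fresh feed = salt in product, i.e. 1110×0.264 = (1−0.351)·n5·0.759.
n5 = 293.04/(0.759×0.649) = 594.9 lb/h.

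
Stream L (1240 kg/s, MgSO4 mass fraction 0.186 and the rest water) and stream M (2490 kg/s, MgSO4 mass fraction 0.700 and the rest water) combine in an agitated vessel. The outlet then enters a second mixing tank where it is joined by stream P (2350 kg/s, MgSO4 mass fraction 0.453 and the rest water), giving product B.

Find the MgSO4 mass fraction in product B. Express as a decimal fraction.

0.500

Overall, product flow = 6080 kg/s.
MgSO4 in = 1240×0.186 + 2490×0.700 + 2350×0.453 = 3038.2 kg/s.
MgSO4 fraction in B = 0.500.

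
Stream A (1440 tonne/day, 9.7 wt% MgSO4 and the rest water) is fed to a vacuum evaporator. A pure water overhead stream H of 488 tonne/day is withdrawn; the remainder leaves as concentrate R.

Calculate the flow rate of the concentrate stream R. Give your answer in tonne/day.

952 tonne/day

Concentrate = 1440 − 488 = 952 tonne/day.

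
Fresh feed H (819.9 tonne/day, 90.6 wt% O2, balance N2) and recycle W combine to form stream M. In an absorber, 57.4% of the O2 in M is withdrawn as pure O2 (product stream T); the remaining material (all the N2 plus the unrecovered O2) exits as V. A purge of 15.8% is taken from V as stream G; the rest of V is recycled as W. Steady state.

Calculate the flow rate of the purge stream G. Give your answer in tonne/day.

N2 enters only via H and leaves only via the purge: 819.9×0.094 = 0.158×(N2 in V), and the absorber passes all N2, so N2 in M = N2 in V = 487.79 tonne/day.
O2 in M: m_A = 819.9×0.906 + (1−0.158)·(1−0.574)·m_A, so m_A = 742.83/0.6413 = 1158.3 tonne/day.
V = (1−0.574)×1158.3 + 487.79 = 981.23 tonne/day.
Purge G = 0.158×981.23 = 155.03 tonne/day.

155 tonne/day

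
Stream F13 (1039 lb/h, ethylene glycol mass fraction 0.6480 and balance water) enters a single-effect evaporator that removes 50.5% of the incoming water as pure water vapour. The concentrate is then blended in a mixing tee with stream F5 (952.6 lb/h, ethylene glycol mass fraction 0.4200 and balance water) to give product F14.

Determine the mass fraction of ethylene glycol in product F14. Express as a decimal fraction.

0.5940

Vapour removed = 0.505×0.352×1039 = 184.69 lb/h; concentrate = 854.31 lb/h.
ethylene glycol reaching the mixer = 673.27 (from concentrate) + 952.6×0.420 = 1073.4 lb/h.
Product flow = 854.31 + 952.6 = 1806.9 lb/h; ethylene glycol fraction = 0.5940.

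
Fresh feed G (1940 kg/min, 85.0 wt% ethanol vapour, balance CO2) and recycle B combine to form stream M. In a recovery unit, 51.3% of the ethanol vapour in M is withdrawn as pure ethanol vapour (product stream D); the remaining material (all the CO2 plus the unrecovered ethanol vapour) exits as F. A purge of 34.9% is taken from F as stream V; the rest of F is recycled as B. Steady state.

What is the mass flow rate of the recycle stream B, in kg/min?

CO2 enters only via G and leaves only via the purge: 1940×0.150 = 0.349×(CO2 in F), and the recovery unit passes all CO2, so CO2 in M = CO2 in F = 833.81 kg/min.
ethanol vapour in M: m_A = 1940×0.850 + (1−0.349)·(1−0.513)·m_A, so m_A = 1649/0.6830 = 2414.5 kg/min.
F = (1−0.513)×2414.5 + 833.81 = 2009.7 kg/min.
Recycle B = (1−0.349)×2009.7 = 1308.3 kg/min.

1308 kg/min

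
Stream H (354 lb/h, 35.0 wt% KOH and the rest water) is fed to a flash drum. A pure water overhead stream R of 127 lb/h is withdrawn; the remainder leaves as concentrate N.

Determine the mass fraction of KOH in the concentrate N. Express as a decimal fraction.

KOH is not removed: 354×0.350 = 123.9 lb/h of KOH enters N.
Concentrate = 354 − 127 = 227 lb/h.
Mass fraction = 123.9/227 = 0.546.

0.546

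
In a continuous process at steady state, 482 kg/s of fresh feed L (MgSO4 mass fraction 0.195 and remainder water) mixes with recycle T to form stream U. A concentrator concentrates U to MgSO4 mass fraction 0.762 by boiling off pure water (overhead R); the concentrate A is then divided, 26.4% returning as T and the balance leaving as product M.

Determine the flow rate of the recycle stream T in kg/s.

Overall MgSO4 balance (none leaves overhead): MgSO4 in fresh feed = MgSO4 in product, i.e. 482×0.195 = (1−0.264)·A·0.762.
A = 93.99/(0.762×0.736) = 167.59 kg/s.
Recycle T = 0.264×167.59 = 44.244 kg/s.

44.24 kg/s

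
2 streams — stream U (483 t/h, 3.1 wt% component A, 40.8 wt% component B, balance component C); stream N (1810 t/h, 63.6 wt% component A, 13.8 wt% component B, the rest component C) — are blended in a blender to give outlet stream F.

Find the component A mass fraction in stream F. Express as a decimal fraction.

Total flow out = 483 + 1810 = 2293 t/h.
component A in = 483×0.031 + 1810×0.636 = 1166.1 t/h.
component A mass fraction in F = 1166.1/2293 = 0.509.

0.509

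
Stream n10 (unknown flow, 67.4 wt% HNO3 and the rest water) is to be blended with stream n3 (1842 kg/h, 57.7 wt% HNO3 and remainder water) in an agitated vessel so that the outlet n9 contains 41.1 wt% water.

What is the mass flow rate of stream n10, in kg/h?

Let n10 be the unknown flow. Total out = 1842 + n10.
water balance: 779.17 + 0.326·n10 = 0.411·(1842 + n10)
(0.326 − 0.411)·n10 = 0.411×1842 − 779.17 = -22.104
n10 = -22.104 / -0.085 = 260.05 kg/h

260 kg/h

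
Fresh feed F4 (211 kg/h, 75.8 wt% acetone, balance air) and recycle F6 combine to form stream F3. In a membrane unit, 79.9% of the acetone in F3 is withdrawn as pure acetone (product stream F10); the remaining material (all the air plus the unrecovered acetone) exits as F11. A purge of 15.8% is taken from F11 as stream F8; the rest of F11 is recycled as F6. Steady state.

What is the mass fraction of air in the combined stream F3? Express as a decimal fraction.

0.627

air enters only via F4 and leaves only via the purge: 211×0.242 = 0.158×(air in F11), and the membrane unit passes all air, so air in F3 = air in F11 = 323.18 kg/h.
acetone in F3: m_A = 211×0.758 + (1−0.158)·(1−0.799)·m_A, so m_A = 159.94/0.8308 = 192.52 kg/h.
F3 = 192.52 + 323.18 = 515.7 kg/h.
air fraction in F3 = 323.18/515.7 = 0.627.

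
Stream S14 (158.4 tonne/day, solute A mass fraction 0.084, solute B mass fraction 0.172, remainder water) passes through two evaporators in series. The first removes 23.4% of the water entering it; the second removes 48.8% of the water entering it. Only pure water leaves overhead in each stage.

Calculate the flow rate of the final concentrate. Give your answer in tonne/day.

water in feed = 158.4×0.744 = 117.85 tonne/day.
After stage 1: water left = (1−0.234)×117.85 = 90.273; stream total = 130.82 tonne/day.
After stage 2: water left = (1−0.488)×90.273 = 46.22; final concentrate = 86.77 tonne/day.

86.77 tonne/day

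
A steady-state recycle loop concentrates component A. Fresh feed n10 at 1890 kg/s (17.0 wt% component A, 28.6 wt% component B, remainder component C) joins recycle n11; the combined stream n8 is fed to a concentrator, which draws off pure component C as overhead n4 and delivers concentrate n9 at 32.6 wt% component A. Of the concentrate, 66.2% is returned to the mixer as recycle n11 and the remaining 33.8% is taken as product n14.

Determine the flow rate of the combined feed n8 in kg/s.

Overall component A balance (none leaves overhead): component A in fresh feed = component A in product, i.e. 1890×0.170 = (1−0.662)·n9·0.326.
n9 = 321.3/(0.326×0.338) = 2915.9 kg/s.
Recycle n11 = 0.662×2915.9 = 1930.3 kg/s.
Combined feed n8 = 1890 + 1930.3 = 3820.3 kg/s.

3820 kg/s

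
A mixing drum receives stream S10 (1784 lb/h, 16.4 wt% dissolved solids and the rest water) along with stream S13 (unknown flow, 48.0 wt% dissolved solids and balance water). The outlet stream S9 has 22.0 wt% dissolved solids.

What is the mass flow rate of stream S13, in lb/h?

Let S13 be the unknown flow. Total out = 1784 + S13.
dissolved solids balance: 292.58 + 0.480·S13 = 0.220·(1784 + S13)
(0.480 − 0.220)·S13 = 0.220×1784 − 292.58 = 99.904
S13 = 99.904 / 0.260 = 384.25 lb/h

384.2 lb/h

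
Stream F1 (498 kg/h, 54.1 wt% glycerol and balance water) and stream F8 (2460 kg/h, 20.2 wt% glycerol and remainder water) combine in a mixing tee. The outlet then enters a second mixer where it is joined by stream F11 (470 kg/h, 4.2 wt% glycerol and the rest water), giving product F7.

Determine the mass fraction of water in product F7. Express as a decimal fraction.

0.771

Overall, product flow = 3428 kg/h.
water in = 498×0.459 + 2460×0.798 + 470×0.958 = 2641.9 kg/h.
water fraction in F7 = 0.771.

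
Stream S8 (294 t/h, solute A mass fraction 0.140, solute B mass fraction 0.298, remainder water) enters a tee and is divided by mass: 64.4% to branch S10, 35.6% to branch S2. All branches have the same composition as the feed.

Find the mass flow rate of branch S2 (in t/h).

104.7 t/h

Branch S2 flow = 0.356×294 = 104.66 t/h.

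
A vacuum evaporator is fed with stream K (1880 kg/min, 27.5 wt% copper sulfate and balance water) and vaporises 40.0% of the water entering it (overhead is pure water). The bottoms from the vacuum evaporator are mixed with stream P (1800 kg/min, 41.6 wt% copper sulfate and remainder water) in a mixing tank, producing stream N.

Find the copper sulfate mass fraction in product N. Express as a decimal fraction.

Vapour removed = 0.400×0.725×1880 = 545.2 kg/min; concentrate = 1334.8 kg/min.
copper sulfate reaching the mixer = 517 (from concentrate) + 1800×0.416 = 1265.8 kg/min.
Product flow = 1334.8 + 1800 = 3134.8 kg/min; copper sulfate fraction = 0.4038.

0.4038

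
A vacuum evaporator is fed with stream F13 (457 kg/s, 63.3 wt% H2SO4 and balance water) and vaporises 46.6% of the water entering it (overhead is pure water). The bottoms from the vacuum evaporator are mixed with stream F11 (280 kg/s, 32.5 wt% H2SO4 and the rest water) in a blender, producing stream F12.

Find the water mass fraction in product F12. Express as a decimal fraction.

Vapour removed = 0.466×0.367×457 = 78.157 kg/s; concentrate = 378.84 kg/s.
water reaching the mixer = 89.562 (from concentrate) + 280×0.675 = 278.56 kg/s.
Product flow = 378.84 + 280 = 658.84 kg/s; water fraction = 0.4228.

0.4228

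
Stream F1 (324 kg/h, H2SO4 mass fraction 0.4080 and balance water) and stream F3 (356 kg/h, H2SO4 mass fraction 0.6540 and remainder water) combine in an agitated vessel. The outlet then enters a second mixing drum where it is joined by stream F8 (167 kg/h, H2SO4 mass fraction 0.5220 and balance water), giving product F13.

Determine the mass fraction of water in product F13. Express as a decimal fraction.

0.4661

Overall, product flow = 847 kg/h.
water in = 324×0.592 + 356×0.346 + 167×0.478 = 394.81 kg/h.
water fraction in F13 = 0.4661.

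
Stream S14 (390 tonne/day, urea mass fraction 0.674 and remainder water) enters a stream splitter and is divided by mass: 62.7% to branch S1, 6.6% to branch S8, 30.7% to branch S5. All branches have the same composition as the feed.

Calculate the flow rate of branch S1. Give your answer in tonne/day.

Branch S1 flow = 0.627×390 = 244.53 tonne/day.

244.5 tonne/day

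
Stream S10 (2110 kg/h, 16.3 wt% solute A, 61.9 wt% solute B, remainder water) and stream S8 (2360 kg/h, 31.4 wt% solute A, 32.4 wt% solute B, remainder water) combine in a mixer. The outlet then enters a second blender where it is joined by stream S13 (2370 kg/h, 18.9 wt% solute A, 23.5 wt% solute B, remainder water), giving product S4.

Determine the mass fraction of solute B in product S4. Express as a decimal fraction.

Overall, product flow = 6840 kg/h.
solute B in = 2110×0.619 + 2360×0.324 + 2370×0.235 = 2627.7 kg/h.
solute B fraction in S4 = 0.384.

0.384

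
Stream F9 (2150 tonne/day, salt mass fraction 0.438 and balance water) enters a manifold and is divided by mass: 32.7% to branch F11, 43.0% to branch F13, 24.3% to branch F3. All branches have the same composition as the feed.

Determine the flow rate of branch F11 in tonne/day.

703.1 tonne/day

Branch F11 flow = 0.327×2150 = 703.05 tonne/day.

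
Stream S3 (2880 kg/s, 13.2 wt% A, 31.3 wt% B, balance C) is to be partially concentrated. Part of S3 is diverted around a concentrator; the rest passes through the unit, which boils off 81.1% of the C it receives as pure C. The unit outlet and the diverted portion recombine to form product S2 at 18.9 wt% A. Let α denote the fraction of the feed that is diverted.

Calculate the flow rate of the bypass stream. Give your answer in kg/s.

950.3 kg/s

All 2880×0.132 = 380.16 kg/s of A reaches S2, so S2 = 380.16/0.189 = 2011.4 kg/s and vapour = 868.57 kg/s.
The evaporator receives (1−α)·2880 of feed at 0.555 C and removes 0.811 of that C:
0.811×0.555×(1−α)×2880 = 868.57
(1−α) = 868.57/1296.3 = 0.6700;  α = 0.3300.
Bypass flow = 0.3300×2880 = 950.29 kg/s.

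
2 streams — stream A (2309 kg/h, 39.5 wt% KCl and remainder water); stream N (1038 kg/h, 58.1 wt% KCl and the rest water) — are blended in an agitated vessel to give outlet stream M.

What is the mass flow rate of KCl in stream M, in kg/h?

1515 kg/h

KCl out = KCl in = 2309×0.395 + 1038×0.581 = 1515.1 kg/h.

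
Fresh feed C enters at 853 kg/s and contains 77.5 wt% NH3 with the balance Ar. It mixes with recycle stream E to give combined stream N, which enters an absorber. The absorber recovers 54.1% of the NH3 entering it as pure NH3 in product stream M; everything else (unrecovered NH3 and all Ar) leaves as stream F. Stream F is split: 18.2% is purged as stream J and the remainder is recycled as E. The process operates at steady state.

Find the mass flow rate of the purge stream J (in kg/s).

Ar enters only via C and leaves only via the purge: 853×0.225 = 0.182×(Ar in F), and the absorber passes all Ar, so Ar in N = Ar in F = 1054.5 kg/s.
NH3 in N: m_A = 853×0.775 + (1−0.182)·(1−0.541)·m_A, so m_A = 661.08/0.6245 = 1058.5 kg/s.
F = (1−0.541)×1058.5 + 1054.5 = 1540.4 kg/s.
Purge J = 0.182×1540.4 = 280.35 kg/s.

280.4 kg/s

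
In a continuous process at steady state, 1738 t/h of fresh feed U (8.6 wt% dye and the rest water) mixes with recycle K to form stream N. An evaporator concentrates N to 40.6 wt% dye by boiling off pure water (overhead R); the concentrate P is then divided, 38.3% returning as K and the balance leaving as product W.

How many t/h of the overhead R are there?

Overall dye balance (none leaves overhead): dye in fresh feed = dye in product, i.e. 1738×0.086 = (1−0.383)·P·0.406.
P = 149.47/(0.406×0.617) = 596.67 t/h.
Recycle K = 0.383×596.67 = 228.53 t/h.
Combined feed N = 1738 + 228.53 = 1966.5 t/h.
Overhead R = N − P = 1966.5 − 596.67 = 1369.9 t/h.

1370 t/h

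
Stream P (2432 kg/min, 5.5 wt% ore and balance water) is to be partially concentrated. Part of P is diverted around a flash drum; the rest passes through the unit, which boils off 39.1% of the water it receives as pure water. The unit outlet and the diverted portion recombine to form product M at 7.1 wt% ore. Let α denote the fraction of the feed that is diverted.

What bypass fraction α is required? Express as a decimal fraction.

0.390

All 2432×0.055 = 133.76 kg/min of ore reaches M, so M = 133.76/0.071 = 1883.9 kg/min and vapour = 548.06 kg/min.
The evaporator receives (1−α)·2432 of feed at 0.945 water and removes 0.391 of that water:
0.391×0.945×(1−α)×2432 = 548.06
(1−α) = 548.06/898.61 = 0.6099;  α = 0.3901.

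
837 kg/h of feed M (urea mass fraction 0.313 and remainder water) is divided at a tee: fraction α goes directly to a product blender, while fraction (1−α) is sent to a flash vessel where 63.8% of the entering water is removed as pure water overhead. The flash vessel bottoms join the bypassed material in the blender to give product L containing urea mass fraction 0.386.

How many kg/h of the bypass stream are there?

475.9 kg/h

All 837×0.313 = 261.98 kg/h of urea reaches L, so L = 261.98/0.386 = 678.71 kg/h and vapour = 158.29 kg/h.
The evaporator receives (1−α)·837 of feed at 0.687 water and removes 0.638 of that water:
0.638×0.687×(1−α)×837 = 158.29
(1−α) = 158.29/366.86 = 0.4315;  α = 0.5685.
Bypass flow = 0.5685×837 = 475.85 kg/h.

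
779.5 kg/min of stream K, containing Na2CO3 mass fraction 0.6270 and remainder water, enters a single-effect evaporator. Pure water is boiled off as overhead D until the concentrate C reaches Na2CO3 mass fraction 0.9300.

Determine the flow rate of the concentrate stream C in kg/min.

Na2CO3 is conserved: 779.5×0.627 = 488.75 kg/min all reports to the concentrate.
Concentrate = 488.75/(target fraction) = 525.53 kg/min.

525.5 kg/min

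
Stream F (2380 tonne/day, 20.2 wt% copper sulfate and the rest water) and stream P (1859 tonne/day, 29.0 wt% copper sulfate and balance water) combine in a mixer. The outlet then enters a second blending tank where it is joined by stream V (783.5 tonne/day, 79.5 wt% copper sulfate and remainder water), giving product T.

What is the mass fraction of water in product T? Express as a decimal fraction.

Overall, product flow = 5022.5 tonne/day.
water in = 2380×0.798 + 1859×0.710 + 783.5×0.205 = 3379.7 tonne/day.
water fraction in T = 0.673.

0.673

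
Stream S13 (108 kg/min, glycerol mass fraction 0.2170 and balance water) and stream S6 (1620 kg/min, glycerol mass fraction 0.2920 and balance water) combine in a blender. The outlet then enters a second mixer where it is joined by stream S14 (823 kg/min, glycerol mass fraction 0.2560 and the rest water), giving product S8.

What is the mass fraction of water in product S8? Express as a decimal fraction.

Overall, product flow = 2551 kg/min.
water in = 108×0.783 + 1620×0.708 + 823×0.744 = 1843.8 kg/min.
water fraction in S8 = 0.7228.

0.7228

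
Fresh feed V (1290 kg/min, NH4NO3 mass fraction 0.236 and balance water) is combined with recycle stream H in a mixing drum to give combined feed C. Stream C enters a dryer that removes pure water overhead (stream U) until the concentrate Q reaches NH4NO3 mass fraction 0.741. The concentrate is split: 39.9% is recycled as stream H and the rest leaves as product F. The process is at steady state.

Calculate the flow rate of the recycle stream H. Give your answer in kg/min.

272.8 kg/min

Overall NH4NO3 balance (none leaves overhead): NH4NO3 in fresh feed = NH4NO3 in product, i.e. 1290×0.236 = (1−0.399)·Q·0.741.
Q = 304.44/(0.741×0.601) = 683.61 kg/min.
Recycle H = 0.399×683.61 = 272.76 kg/min.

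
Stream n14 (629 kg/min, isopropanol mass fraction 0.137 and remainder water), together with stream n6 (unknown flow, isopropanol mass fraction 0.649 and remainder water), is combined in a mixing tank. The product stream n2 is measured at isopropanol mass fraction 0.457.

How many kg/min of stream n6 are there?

1048 kg/min

Let n6 be the unknown flow. Total out = 629 + n6.
isopropanol balance: 86.173 + 0.649·n6 = 0.457·(629 + n6)
(0.649 − 0.457)·n6 = 0.457×629 − 86.173 = 201.28
n6 = 201.28 / 0.192 = 1048.3 kg/min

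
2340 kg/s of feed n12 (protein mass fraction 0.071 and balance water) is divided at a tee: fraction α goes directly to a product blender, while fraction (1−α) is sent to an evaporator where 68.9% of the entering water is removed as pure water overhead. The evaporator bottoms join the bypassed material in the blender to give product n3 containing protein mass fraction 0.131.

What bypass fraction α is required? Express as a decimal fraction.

All 2340×0.071 = 166.14 kg/s of protein reaches n3, so n3 = 166.14/0.131 = 1268.2 kg/s and vapour = 1071.8 kg/s.
The evaporator receives (1−α)·2340 of feed at 0.929 water and removes 0.689 of that water:
0.689×0.929×(1−α)×2340 = 1071.8
(1−α) = 1071.8/1497.8 = 0.7156;  α = 0.2844.

0.284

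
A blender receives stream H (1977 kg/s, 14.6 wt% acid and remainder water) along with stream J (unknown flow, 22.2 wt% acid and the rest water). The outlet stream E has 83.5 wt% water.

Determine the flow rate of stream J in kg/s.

Let J be the unknown flow. Total out = 1977 + J.
water balance: 1688.4 + 0.778·J = 0.835·(1977 + J)
(0.778 − 0.835)·J = 0.835×1977 − 1688.4 = -37.563
J = -37.563 / -0.057 = 659 kg/s

659 kg/s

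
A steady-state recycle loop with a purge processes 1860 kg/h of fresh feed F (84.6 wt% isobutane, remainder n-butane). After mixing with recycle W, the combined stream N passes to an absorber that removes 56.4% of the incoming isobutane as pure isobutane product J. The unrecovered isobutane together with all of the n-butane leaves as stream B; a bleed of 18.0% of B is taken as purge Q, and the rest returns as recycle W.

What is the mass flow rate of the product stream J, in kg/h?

1381 kg/h

isobutane in N: m_A = 1860×0.846 + (1−0.180)·(1−0.564)·m_A, so m_A = 1573.6/0.6425 = 2449.2 kg/h.
Product J = 0.564×2449.2 = 1381.3 kg/h.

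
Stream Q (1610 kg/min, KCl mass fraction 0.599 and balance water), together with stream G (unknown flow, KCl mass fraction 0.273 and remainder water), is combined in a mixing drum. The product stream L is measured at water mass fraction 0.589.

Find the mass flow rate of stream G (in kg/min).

Let G be the unknown flow. Total out = 1610 + G.
water balance: 645.61 + 0.727·G = 0.589·(1610 + G)
(0.727 − 0.589)·G = 0.589×1610 − 645.61 = 302.68
G = 302.68 / 0.138 = 2193.3 kg/min

2193 kg/min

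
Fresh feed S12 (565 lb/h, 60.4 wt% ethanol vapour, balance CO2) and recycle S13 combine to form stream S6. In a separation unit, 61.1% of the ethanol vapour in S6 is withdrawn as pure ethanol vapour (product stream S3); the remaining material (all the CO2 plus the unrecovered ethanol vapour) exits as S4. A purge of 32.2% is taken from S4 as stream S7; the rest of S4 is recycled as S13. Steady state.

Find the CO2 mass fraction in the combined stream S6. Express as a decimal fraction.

0.600

CO2 enters only via S12 and leaves only via the purge: 565×0.396 = 0.322×(CO2 in S4), and the separation unit passes all CO2, so CO2 in S6 = CO2 in S4 = 694.84 lb/h.
ethanol vapour in S6: m_A = 565×0.604 + (1−0.322)·(1−0.611)·m_A, so m_A = 341.26/0.7363 = 463.51 lb/h.
S6 = 463.51 + 694.84 = 1158.4 lb/h.
CO2 fraction in S6 = 694.84/1158.4 = 0.600.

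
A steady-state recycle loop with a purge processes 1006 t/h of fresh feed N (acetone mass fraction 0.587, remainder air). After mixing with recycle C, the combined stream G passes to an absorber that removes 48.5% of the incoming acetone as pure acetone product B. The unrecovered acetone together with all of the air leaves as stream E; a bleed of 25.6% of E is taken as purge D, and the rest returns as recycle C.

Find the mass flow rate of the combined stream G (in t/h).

air enters only via N and leaves only via the purge: 1006×0.413 = 0.256×(air in E), and the absorber passes all air, so air in G = air in E = 1623 t/h.
acetone in G: m_A = 1006×0.587 + (1−0.256)·(1−0.485)·m_A, so m_A = 590.52/0.6168 = 957.33 t/h.
G = 957.33 + 1623 = 2580.3 t/h.

2580 t/h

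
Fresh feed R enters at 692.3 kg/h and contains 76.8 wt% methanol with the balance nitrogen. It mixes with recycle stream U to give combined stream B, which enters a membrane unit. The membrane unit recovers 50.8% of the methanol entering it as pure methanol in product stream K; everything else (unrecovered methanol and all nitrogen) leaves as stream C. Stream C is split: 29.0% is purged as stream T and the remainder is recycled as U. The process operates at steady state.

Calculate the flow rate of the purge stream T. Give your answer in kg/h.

277.2 kg/h

nitrogen enters only via R and leaves only via the purge: 692.3×0.232 = 0.290×(nitrogen in C), and the membrane unit passes all nitrogen, so nitrogen in B = nitrogen in C = 553.84 kg/h.
methanol in B: m_A = 692.3×0.768 + (1−0.290)·(1−0.508)·m_A, so m_A = 531.69/0.6507 = 817.12 kg/h.
C = (1−0.508)×817.12 + 553.84 = 955.87 kg/h.
Purge T = 0.290×955.87 = 277.2 kg/h.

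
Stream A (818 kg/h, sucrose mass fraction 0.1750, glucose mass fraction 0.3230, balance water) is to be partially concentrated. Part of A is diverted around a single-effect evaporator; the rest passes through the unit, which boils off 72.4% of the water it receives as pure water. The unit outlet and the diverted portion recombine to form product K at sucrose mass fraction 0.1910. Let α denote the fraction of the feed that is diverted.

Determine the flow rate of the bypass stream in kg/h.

629.5 kg/h

All 818×0.175 = 143.15 kg/h of sucrose reaches K, so K = 143.15/0.191 = 749.48 kg/h and vapour = 68.524 kg/h.
The evaporator receives (1−α)·818 of feed at 0.502 water and removes 0.724 of that water:
0.724×0.502×(1−α)×818 = 68.524
(1−α) = 68.524/297.3 = 0.2305;  α = 0.7695.
Bypass flow = 0.7695×818 = 629.46 kg/h.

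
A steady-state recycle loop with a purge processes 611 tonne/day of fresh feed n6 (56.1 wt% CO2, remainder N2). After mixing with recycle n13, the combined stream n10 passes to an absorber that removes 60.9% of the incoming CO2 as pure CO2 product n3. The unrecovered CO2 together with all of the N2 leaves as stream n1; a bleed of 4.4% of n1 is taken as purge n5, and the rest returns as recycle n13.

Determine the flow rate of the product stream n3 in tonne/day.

333.4 tonne/day

CO2 in n10: m_A = 611×0.561 + (1−0.044)·(1−0.609)·m_A, so m_A = 342.77/0.6262 = 547.38 tonne/day.
Product n3 = 0.609×547.38 = 333.35 tonne/day.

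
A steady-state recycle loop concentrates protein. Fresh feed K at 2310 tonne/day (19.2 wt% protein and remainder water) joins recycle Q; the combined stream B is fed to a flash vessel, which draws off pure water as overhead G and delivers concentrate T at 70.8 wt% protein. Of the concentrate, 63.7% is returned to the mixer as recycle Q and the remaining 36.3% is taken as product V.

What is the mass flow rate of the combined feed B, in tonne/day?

3409 tonne/day

Overall protein balance (none leaves overhead): protein in fresh feed = protein in product, i.e. 2310×0.192 = (1−0.637)·T·0.708.
T = 443.52/(0.708×0.363) = 1725.7 tonne/day.
Recycle Q = 0.637×1725.7 = 1099.3 tonne/day.
Combined feed B = 2310 + 1099.3 = 3409.3 tonne/day.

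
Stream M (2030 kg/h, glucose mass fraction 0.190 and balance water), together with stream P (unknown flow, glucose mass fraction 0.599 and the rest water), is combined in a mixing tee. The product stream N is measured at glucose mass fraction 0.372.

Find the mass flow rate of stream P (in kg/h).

Let P be the unknown flow. Total out = 2030 + P.
glucose balance: 385.7 + 0.599·P = 0.372·(2030 + P)
(0.599 − 0.372)·P = 0.372×2030 − 385.7 = 369.46
P = 369.46 / 0.227 = 1627.6 kg/h

1628 kg/h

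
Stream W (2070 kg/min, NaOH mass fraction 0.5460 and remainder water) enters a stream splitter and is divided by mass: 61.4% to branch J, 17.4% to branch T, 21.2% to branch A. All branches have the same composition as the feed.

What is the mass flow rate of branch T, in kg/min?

Branch T flow = 0.174×2070 = 360.18 kg/min.

360.2 kg/min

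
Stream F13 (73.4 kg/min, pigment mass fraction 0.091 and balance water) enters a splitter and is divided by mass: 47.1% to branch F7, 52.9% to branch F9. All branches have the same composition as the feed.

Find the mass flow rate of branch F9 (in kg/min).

Branch F9 flow = 0.529×73.4 = 38.829 kg/min.

38.83 kg/min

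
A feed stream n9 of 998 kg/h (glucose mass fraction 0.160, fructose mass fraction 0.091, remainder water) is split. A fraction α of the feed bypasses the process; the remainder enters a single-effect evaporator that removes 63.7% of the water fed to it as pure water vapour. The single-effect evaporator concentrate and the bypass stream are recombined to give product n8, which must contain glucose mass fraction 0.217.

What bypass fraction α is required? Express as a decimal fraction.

0.449

All 998×0.160 = 159.68 kg/h of glucose reaches n8, so n8 = 159.68/0.217 = 735.85 kg/h and vapour = 262.15 kg/h.
The evaporator receives (1−α)·998 of feed at 0.749 water and removes 0.637 of that water:
0.637×0.749×(1−α)×998 = 262.15
(1−α) = 262.15/476.16 = 0.5505;  α = 0.4495.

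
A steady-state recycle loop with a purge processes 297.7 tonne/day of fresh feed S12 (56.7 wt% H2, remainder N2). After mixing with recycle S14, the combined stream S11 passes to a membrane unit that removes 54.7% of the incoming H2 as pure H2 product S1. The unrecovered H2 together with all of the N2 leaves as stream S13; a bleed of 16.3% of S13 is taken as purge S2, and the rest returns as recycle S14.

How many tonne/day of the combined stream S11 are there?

N2 enters only via S12 and leaves only via the purge: 297.7×0.433 = 0.163×(N2 in S13), and the membrane unit passes all N2, so N2 in S11 = N2 in S13 = 790.82 tonne/day.
H2 in S11: m_A = 297.7×0.567 + (1−0.163)·(1−0.547)·m_A, so m_A = 168.8/0.6208 = 271.88 tonne/day.
S11 = 271.88 + 790.82 = 1062.7 tonne/day.

1063 tonne/day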